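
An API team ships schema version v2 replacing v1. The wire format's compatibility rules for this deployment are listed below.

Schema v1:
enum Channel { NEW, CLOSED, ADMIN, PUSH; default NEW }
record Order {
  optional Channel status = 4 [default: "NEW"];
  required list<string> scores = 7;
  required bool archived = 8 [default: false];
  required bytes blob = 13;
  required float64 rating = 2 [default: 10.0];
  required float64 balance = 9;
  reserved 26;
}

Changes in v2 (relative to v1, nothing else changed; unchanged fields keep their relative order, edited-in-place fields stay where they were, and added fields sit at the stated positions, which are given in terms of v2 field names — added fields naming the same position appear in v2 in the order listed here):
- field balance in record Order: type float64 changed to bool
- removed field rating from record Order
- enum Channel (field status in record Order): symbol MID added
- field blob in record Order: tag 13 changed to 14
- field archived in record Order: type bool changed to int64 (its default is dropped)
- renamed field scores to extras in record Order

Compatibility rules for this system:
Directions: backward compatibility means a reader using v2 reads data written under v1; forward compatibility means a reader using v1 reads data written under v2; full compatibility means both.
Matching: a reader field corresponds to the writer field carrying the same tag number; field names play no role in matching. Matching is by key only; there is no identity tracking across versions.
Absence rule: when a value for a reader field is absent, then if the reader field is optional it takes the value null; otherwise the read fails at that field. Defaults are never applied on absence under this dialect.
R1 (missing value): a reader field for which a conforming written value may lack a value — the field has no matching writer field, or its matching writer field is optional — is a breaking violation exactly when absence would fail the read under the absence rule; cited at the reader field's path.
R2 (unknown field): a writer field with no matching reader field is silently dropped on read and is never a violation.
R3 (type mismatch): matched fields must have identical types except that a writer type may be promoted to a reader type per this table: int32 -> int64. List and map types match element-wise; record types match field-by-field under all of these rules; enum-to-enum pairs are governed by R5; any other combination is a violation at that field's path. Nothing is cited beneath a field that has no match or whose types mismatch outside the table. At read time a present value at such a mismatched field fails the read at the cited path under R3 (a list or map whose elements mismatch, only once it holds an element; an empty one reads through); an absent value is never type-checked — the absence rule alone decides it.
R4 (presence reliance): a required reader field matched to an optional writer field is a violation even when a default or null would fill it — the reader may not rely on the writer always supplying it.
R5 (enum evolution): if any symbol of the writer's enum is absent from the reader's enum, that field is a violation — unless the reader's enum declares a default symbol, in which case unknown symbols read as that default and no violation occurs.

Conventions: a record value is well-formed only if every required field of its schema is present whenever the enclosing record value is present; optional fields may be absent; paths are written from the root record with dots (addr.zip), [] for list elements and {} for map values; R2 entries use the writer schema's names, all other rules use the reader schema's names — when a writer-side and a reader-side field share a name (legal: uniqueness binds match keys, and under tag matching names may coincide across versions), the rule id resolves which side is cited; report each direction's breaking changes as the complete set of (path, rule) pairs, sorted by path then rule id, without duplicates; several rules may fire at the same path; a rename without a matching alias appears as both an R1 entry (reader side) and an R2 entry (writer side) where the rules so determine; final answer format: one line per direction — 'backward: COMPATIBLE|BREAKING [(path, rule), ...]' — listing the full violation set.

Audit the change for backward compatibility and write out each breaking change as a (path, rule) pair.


arrows below run writer -> reader for Order
backward on Order — v2 reading data written by v1:
  writer optional, Channel -> Channel: reader status maps from writer status
  writer required, list<string> -> list<string>: reader extras maps from writer scores
  writer required, bool -> int64: reader archived maps from writer archived
  blob: no writer match
  writer required, float64 -> bool: reader balance maps from writer balance
  writer field blob has no reader counterpart
  writer field rating has no reader counterpart
  rule R3 violated at archived
  rule R3 violated at balance
  rule R1 violated at blob
  => 3 violation(s): backward is BREAKING for Order
remaining Order differences; none change what is asked:
  removed field rating from record Order -> matters only for Order's forward compatibility — outside the asked direction
  enum Channel (field status in record Order): symbol MID added -> inert for the asked Order verdict: nothing fires
  renamed field scores to extras in record Order -> inert for the asked Order verdict: nothing fires

backward: BREAKING [(archived, R3), (balance, R3), (blob, R1)]


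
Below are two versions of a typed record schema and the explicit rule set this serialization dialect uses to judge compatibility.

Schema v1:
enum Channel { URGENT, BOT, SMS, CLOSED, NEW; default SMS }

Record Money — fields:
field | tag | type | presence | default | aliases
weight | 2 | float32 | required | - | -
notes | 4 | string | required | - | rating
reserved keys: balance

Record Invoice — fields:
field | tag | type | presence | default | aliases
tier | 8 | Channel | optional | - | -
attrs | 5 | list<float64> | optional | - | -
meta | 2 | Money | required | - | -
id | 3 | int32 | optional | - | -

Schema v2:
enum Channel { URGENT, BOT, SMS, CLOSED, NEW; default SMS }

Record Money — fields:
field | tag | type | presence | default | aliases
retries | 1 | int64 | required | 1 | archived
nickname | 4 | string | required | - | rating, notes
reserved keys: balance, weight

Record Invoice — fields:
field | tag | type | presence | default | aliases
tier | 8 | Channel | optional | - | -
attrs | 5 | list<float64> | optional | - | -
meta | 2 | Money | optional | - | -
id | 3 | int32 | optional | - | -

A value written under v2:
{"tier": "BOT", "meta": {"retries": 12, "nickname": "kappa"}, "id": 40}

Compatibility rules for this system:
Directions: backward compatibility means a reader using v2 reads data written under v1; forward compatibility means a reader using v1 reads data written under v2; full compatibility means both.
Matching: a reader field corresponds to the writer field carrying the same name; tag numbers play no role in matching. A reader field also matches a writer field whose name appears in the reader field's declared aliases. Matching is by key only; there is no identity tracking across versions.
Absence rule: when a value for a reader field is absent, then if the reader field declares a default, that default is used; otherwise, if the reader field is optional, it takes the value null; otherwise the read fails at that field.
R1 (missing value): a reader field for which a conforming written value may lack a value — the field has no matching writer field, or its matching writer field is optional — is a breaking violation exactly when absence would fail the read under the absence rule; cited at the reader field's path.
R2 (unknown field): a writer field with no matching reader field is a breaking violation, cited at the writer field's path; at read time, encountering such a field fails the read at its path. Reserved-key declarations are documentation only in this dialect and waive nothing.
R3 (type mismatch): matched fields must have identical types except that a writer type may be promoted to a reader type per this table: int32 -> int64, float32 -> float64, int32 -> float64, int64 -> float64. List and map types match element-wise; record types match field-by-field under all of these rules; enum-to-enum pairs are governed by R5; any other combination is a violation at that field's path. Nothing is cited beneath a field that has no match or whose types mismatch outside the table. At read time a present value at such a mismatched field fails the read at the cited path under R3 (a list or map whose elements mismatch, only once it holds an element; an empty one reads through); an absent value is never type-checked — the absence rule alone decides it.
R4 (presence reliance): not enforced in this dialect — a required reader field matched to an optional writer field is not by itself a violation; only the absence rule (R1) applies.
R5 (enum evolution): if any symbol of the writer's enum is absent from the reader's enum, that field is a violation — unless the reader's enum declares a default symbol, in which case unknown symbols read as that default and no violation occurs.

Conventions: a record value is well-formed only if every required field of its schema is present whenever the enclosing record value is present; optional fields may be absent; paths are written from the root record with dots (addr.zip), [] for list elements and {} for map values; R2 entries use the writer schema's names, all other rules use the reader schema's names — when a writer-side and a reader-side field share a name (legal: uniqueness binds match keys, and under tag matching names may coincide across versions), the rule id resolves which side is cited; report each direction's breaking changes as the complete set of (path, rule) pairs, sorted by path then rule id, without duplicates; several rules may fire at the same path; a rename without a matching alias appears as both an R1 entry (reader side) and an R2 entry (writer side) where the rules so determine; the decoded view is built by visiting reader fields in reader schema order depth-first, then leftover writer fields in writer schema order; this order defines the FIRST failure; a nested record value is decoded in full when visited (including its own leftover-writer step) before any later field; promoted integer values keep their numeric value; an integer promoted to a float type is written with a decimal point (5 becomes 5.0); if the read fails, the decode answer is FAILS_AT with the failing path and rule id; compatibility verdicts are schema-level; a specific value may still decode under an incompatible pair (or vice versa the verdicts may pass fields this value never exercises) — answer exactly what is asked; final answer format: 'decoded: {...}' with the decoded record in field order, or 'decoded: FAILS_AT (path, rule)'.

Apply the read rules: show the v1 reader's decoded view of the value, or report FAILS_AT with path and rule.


decoded: FAILS_AT (meta.weight, R1)

the writer's type comes first in each Invoice pair
decoding the Invoice value with the v1 reader:
  tier := "BOT"
  attrs := null (missing; optional => null)
  read fails at meta.weight under R1 (no fill)
  => FAILS_AT (meta.weight, R1)
remaining Invoice differences; none change what is asked:
  added field retries to record Money: required int64, tag 1, default 1 (in v2 it sits immediately before nickname) -> changes Invoice's schema-level verdicts only — the decode of this value is the same
  renamed field notes to nickname in record Money (alias notes declared on the renamed field) -> changes Invoice's schema-level verdicts only — the decode of this value is the same


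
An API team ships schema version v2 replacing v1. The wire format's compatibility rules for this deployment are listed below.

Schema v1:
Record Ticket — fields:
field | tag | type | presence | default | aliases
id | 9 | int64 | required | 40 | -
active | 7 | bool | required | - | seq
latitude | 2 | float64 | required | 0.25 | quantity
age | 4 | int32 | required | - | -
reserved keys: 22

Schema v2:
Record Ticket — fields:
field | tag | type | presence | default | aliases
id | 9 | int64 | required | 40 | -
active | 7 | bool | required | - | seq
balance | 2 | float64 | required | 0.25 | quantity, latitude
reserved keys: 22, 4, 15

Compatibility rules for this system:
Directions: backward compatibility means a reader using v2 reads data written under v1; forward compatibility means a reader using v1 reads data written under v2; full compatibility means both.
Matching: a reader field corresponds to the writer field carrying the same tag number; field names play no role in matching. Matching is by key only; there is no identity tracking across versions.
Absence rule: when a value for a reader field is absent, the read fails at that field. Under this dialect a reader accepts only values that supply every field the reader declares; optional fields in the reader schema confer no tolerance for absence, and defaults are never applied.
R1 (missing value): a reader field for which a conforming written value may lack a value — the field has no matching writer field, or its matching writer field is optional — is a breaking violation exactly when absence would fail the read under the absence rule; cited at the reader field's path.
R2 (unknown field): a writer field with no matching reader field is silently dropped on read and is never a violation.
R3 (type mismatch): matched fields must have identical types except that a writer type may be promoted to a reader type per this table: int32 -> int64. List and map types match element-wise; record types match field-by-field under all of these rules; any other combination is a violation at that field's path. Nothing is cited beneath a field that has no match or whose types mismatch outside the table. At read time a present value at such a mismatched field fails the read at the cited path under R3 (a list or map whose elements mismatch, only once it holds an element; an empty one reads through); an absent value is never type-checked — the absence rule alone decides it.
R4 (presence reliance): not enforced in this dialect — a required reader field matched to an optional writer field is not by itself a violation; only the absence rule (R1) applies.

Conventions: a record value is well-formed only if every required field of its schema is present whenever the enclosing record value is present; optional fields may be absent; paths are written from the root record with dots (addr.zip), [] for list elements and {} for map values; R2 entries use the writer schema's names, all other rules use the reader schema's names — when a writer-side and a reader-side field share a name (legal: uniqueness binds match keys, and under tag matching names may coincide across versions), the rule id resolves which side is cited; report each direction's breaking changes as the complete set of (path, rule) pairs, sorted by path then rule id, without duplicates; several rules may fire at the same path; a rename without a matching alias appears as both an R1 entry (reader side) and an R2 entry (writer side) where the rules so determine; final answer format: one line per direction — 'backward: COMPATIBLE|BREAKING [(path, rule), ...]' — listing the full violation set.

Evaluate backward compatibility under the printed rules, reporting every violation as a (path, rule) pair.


the writer's type comes first in each Ticket pair
backward analysis of Ticket with v2 as reader and v1 as writer:
  id: int64 -> int64, writer required; from id
  active: bool -> bool, writer required; from active
  balance: float64 -> float64, writer required; from latitude
  leftover writer field: age
  nothing fires on Ticket: backward is COMPATIBLE
ruling out the remaining Ticket differences:
  removed field age from record Ticket (its key 4 joins the reserved list) -> affects forward compatibility only, which is not asked
  renamed field latitude to balance in record Ticket (alias latitude declared on the renamed field) -> no rule fires on it in Ticket's dialect; the asked verdict holds

backward: COMPATIBLE []


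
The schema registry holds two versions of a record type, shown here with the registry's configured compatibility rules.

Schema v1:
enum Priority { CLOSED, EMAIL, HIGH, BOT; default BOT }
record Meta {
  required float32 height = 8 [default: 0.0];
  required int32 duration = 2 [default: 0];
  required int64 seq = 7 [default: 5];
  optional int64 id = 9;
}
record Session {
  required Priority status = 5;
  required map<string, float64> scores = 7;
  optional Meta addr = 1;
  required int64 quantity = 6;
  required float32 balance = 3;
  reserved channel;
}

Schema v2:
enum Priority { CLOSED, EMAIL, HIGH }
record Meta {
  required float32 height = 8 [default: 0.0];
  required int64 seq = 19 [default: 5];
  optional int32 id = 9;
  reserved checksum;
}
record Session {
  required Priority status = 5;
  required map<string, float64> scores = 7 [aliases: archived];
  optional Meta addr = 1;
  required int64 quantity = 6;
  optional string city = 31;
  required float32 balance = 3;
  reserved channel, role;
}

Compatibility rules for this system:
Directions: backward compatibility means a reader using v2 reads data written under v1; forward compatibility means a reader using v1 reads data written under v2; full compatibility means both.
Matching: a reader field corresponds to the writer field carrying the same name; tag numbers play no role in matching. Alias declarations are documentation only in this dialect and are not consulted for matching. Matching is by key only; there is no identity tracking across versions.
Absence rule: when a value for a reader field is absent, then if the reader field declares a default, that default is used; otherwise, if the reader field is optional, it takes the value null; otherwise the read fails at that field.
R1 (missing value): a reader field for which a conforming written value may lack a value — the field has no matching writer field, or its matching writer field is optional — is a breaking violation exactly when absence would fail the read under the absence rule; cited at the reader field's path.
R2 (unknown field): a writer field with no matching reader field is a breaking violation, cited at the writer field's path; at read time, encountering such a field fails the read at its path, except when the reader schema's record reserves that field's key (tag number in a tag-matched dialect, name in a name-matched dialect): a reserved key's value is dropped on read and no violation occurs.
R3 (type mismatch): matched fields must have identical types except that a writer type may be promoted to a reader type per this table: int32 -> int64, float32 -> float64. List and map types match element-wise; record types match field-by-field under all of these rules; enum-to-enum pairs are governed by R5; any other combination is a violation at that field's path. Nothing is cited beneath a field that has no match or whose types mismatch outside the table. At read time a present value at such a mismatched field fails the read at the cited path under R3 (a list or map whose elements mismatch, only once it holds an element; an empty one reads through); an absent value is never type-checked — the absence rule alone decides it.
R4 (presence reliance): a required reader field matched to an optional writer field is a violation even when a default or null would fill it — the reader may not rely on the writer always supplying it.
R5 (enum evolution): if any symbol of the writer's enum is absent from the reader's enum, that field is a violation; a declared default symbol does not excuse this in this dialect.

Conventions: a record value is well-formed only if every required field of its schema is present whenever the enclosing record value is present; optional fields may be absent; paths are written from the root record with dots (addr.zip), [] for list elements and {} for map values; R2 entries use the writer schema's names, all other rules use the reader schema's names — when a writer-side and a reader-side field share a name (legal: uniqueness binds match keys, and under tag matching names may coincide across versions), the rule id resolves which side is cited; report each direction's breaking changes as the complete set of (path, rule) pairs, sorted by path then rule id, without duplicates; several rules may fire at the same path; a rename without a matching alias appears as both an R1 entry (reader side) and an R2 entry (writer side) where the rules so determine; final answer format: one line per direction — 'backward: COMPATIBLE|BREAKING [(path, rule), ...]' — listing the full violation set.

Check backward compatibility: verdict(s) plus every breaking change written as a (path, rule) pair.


each type pair in Session: writer, then reader
checking backward for Session: reader v2 against writer v1:
  status <- status (Priority -> Priority, writer required)
  scores <- scores (map<string, float64> -> map<string, float64>, writer required)
  addr <- addr (Meta -> Meta, writer optional)
  quantity <- quantity (int64 -> int64, writer required)
  no writer field matches reader city
  balance <- balance (float32 -> float32, writer required)
  addr.height <- addr.height (float32 -> float32, writer required)
  addr.seq <- addr.seq (int64 -> int64, writer required)
  addr.id <- addr.id (int64 -> int32, writer optional)
  leftover writer field: addr.duration
  breaking: (addr.duration, R2)
  breaking: (addr.id, R3)
  breaking: (status, R5)
  => 3 violation(s): backward is BREAKING for Session
ruling out the remaining Session differences:
  field seq in record Meta: tag 7 changed to 19 -> fires no rule on Session, leaving the asked answer as it is
  added field city to record Session: optional string, tag 31 (in v2 it sits immediately before balance) -> fires only in the forward direction of Session, which is not asked here

backward: BREAKING [(addr.duration, R2), (addr.id, R3), (status, R5)]


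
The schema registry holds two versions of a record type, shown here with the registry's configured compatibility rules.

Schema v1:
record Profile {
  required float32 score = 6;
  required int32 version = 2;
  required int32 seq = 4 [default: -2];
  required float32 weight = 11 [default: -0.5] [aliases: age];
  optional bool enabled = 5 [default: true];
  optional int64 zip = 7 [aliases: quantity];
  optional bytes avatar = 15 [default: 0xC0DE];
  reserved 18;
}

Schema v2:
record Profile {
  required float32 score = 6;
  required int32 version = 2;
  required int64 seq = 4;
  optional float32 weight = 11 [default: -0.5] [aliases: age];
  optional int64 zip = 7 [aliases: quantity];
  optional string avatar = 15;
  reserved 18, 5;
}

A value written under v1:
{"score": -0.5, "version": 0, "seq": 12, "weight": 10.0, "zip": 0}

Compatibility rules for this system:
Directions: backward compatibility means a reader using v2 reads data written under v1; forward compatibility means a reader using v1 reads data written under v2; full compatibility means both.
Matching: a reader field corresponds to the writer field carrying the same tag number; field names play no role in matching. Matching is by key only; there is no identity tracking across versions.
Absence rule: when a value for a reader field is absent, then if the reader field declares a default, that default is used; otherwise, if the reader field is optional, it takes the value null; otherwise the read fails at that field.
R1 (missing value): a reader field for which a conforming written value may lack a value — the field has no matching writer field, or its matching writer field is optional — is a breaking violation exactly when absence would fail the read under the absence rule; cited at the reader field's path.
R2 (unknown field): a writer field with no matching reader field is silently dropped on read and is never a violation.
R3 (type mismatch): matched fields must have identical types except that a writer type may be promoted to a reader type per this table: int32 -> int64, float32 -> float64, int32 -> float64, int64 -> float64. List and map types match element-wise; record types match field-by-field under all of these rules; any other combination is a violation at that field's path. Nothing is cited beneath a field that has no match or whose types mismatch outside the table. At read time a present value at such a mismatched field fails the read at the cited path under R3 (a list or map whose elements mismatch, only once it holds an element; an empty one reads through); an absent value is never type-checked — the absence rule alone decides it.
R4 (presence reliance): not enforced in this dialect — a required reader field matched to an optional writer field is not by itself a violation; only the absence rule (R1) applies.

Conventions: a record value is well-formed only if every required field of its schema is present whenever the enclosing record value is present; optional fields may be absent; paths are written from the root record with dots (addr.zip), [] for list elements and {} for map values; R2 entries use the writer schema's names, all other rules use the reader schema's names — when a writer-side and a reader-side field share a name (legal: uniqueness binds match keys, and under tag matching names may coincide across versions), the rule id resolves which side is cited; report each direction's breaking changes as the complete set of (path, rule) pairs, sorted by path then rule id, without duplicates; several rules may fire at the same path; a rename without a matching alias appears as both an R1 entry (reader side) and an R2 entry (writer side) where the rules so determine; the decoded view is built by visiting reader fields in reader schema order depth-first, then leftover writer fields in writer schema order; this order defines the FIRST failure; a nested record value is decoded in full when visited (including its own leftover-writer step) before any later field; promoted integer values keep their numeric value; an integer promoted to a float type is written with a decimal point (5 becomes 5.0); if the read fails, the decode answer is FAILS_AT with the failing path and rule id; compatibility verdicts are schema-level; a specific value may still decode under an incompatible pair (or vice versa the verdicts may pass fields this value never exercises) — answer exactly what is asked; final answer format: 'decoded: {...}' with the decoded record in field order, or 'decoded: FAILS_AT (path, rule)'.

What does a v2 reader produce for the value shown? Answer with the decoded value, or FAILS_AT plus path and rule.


arrows below run writer -> reader for Profile
decode walk for Profile under reader schema v2:
  score := -0.5
  version := 0
  seq := 12 (int32 -> int64)
  weight := 10.0
  zip := 0
  avatar := null (absent, optional -> null)
  => decoded: {"score": -0.5, "version": 0, "seq": 12, "weight": 10.0, "zip": 0, "avatar": null}
remaining Profile differences; none change what is asked:
  field weight in record Profile: required changed to optional -> no rule fires on it and the decoded Profile view is identical with or without it
  field seq in record Profile: type int32 changed to int64 (its default is dropped) -> shifts the Profile verdicts, not this decode

decoded: {"score": -0.5, "version": 0, "seq": 12, "weight": 10.0, "zip": 0, "avatar": null}


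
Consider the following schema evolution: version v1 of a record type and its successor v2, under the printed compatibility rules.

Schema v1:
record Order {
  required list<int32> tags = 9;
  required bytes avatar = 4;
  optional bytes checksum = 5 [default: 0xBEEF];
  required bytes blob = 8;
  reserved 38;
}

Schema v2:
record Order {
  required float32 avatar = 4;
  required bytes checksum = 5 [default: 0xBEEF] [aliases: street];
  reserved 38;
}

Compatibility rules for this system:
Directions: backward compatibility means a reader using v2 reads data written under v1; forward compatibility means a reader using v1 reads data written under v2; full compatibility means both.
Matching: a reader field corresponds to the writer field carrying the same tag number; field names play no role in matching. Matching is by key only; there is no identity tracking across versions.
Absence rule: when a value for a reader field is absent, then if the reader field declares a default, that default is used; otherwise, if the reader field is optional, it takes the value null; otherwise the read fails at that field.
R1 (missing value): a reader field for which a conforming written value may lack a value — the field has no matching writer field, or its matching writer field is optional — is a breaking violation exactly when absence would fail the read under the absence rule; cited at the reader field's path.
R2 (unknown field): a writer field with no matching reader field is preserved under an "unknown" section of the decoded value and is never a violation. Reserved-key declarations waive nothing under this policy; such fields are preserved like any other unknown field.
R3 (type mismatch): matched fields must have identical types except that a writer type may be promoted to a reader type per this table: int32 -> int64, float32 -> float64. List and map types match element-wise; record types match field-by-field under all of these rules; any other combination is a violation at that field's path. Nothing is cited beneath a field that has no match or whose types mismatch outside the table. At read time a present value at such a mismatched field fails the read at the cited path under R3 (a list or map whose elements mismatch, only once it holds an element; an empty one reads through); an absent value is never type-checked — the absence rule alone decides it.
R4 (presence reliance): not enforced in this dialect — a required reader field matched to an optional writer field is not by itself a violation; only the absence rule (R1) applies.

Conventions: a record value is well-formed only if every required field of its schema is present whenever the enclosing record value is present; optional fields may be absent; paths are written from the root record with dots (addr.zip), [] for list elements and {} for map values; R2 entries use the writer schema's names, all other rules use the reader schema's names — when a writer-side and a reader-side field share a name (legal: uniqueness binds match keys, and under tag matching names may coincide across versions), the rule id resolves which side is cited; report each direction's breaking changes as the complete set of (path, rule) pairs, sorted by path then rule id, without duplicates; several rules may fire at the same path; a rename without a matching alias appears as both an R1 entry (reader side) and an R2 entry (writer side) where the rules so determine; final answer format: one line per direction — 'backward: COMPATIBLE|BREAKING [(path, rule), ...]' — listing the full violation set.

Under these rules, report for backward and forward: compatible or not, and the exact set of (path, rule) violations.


in Order below, arrows point writer -> reader
backward on Order — v2 reading data written by v1:
  avatar: bytes -> float32, writer required; from avatar
  checksum: bytes -> bytes, writer optional; from checksum
  leftover writer field: tags
  leftover writer field: blob
  breaking: (avatar, R3)
  => backward: BREAKING (1)
forward on Order — v1 reading data written by v2:
  tags has no writer counterpart
  avatar: float32 -> bytes, writer required; from avatar
  checksum: bytes -> bytes, writer required; from checksum
  blob has no writer counterpart
  breaking: (avatar, R3)
  breaking: (blob, R1)
  breaking: (tags, R1)
  => forward: BREAKING (3)

backward: BREAKING [(avatar, R3)]; forward: BREAKING [(avatar, R3), (blob, R1), (tags, R1)]


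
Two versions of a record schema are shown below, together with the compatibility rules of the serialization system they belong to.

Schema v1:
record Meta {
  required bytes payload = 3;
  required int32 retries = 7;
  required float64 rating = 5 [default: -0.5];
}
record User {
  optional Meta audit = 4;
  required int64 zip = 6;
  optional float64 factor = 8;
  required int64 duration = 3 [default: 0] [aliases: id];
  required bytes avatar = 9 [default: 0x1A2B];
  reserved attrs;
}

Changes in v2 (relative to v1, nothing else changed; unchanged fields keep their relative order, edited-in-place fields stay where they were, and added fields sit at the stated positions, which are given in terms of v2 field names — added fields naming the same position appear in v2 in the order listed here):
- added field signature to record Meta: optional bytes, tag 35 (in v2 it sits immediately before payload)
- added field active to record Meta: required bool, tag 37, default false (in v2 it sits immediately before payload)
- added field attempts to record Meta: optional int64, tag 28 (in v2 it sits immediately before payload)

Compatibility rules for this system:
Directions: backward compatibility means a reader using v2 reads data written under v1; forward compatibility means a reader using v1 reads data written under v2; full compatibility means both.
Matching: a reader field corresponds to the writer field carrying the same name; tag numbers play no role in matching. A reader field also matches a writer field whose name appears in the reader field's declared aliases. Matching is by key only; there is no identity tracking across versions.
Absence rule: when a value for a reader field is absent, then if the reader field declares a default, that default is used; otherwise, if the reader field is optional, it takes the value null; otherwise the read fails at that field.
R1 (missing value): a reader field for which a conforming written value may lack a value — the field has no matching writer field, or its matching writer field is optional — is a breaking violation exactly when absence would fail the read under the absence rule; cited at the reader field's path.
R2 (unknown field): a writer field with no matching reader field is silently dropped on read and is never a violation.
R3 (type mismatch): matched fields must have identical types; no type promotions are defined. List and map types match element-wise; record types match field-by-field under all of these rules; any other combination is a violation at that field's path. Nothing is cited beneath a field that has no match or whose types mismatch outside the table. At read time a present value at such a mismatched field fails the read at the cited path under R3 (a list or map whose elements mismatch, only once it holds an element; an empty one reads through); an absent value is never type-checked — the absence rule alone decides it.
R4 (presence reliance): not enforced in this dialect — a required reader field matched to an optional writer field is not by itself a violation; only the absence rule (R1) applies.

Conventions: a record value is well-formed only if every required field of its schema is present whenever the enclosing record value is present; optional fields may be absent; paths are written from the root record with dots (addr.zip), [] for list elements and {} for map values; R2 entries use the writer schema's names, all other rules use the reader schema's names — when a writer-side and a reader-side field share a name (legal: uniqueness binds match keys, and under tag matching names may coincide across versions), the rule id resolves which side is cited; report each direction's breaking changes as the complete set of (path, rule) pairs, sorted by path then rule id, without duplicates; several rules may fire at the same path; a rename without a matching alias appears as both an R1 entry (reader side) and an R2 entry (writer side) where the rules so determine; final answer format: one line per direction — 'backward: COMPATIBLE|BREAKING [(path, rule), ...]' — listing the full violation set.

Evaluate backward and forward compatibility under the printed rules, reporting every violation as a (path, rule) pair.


backward: COMPATIBLE []; forward: COMPATIBLE []

each type pair in User: writer, then reader
checking backward for User: reader v2 against writer v1:
  writer optional, Meta -> Meta: reader audit maps from writer audit
  writer required, int64 -> int64: reader zip maps from writer zip
  writer optional, float64 -> float64: reader factor maps from writer factor
  writer required, int64 -> int64: reader duration maps from writer duration
  writer required, bytes -> bytes: reader avatar maps from writer avatar
  no writer field matches reader audit.signature
  no writer field matches reader audit.active
  no writer field matches reader audit.attempts
  writer required, bytes -> bytes: reader audit.payload maps from writer audit.payload
  writer required, int32 -> int32: reader audit.retries maps from writer audit.retries
  writer required, float64 -> float64: reader audit.rating maps from writer audit.rating
  => backward: COMPATIBLE
checking forward for User: reader v1 against writer v2:
  writer optional, Meta -> Meta: reader audit maps from writer audit
  writer required, int64 -> int64: reader zip maps from writer zip
  writer optional, float64 -> float64: reader factor maps from writer factor
  writer required, int64 -> int64: reader duration maps from writer duration
  writer required, bytes -> bytes: reader avatar maps from writer avatar
  writer required, bytes -> bytes: reader audit.payload maps from writer audit.payload
  writer required, int32 -> int32: reader audit.retries maps from writer audit.retries
  writer required, float64 -> float64: reader audit.rating maps from writer audit.rating
  audit.signature (writer side), unknown to reader
  audit.active (writer side), unknown to reader
  audit.attempts (writer side), unknown to reader
  => forward: COMPATIBLE


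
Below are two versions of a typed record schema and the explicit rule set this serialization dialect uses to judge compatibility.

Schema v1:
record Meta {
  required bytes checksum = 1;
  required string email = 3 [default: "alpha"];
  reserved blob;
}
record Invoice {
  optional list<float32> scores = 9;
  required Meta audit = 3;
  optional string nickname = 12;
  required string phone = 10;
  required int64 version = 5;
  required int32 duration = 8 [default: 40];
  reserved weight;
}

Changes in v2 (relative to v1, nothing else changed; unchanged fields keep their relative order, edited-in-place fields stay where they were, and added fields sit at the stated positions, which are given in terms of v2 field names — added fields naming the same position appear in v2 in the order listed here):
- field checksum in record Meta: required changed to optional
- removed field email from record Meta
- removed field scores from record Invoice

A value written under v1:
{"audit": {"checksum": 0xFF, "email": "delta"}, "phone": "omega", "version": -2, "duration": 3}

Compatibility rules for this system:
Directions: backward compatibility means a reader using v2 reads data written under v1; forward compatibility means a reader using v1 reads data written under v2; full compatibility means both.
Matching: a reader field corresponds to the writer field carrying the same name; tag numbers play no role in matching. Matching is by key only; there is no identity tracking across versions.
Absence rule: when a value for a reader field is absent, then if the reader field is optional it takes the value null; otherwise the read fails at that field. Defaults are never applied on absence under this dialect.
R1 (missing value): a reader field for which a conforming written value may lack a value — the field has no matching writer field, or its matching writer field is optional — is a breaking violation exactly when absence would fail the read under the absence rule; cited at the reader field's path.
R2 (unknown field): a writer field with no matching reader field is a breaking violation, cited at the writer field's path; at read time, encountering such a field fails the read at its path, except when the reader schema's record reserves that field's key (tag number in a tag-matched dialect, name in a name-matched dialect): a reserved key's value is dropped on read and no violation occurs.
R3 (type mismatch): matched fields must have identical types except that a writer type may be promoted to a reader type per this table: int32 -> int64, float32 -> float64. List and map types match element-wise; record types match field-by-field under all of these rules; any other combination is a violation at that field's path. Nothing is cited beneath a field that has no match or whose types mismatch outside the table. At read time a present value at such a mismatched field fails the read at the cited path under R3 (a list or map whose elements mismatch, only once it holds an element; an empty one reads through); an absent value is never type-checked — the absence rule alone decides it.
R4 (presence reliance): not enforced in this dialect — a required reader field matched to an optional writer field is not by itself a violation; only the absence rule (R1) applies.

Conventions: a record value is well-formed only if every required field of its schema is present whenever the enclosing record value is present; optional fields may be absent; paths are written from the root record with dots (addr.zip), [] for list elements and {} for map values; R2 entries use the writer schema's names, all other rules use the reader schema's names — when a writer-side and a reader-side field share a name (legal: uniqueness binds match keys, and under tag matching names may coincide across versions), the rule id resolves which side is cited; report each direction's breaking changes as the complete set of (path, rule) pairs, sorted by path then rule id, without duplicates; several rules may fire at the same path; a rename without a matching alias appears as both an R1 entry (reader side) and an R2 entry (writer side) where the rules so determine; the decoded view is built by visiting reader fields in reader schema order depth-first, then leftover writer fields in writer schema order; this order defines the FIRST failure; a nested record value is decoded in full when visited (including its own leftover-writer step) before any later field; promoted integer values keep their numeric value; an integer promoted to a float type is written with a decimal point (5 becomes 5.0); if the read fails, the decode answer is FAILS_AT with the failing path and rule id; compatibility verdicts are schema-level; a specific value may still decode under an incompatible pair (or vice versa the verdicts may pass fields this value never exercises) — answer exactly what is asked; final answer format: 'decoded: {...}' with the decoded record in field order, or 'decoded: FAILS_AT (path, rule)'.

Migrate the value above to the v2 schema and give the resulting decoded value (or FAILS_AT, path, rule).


in Invoice below, arrows point writer -> reader
decode (reader v2):
  audit.checksum := 0xFF
  read fails at audit.email under R2 (unknown field)
  => FAILS_AT (audit.email, R2)
diffs on Invoice not affecting the asked answer:
  field checksum in record Meta: required changed to optional -> a verdict-level change on Invoice — the shown value reads the same
  removed field scores from record Invoice -> a verdict-level change on Invoice — the shown value reads the same

decoded: FAILS_AT (audit.email, R2)
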